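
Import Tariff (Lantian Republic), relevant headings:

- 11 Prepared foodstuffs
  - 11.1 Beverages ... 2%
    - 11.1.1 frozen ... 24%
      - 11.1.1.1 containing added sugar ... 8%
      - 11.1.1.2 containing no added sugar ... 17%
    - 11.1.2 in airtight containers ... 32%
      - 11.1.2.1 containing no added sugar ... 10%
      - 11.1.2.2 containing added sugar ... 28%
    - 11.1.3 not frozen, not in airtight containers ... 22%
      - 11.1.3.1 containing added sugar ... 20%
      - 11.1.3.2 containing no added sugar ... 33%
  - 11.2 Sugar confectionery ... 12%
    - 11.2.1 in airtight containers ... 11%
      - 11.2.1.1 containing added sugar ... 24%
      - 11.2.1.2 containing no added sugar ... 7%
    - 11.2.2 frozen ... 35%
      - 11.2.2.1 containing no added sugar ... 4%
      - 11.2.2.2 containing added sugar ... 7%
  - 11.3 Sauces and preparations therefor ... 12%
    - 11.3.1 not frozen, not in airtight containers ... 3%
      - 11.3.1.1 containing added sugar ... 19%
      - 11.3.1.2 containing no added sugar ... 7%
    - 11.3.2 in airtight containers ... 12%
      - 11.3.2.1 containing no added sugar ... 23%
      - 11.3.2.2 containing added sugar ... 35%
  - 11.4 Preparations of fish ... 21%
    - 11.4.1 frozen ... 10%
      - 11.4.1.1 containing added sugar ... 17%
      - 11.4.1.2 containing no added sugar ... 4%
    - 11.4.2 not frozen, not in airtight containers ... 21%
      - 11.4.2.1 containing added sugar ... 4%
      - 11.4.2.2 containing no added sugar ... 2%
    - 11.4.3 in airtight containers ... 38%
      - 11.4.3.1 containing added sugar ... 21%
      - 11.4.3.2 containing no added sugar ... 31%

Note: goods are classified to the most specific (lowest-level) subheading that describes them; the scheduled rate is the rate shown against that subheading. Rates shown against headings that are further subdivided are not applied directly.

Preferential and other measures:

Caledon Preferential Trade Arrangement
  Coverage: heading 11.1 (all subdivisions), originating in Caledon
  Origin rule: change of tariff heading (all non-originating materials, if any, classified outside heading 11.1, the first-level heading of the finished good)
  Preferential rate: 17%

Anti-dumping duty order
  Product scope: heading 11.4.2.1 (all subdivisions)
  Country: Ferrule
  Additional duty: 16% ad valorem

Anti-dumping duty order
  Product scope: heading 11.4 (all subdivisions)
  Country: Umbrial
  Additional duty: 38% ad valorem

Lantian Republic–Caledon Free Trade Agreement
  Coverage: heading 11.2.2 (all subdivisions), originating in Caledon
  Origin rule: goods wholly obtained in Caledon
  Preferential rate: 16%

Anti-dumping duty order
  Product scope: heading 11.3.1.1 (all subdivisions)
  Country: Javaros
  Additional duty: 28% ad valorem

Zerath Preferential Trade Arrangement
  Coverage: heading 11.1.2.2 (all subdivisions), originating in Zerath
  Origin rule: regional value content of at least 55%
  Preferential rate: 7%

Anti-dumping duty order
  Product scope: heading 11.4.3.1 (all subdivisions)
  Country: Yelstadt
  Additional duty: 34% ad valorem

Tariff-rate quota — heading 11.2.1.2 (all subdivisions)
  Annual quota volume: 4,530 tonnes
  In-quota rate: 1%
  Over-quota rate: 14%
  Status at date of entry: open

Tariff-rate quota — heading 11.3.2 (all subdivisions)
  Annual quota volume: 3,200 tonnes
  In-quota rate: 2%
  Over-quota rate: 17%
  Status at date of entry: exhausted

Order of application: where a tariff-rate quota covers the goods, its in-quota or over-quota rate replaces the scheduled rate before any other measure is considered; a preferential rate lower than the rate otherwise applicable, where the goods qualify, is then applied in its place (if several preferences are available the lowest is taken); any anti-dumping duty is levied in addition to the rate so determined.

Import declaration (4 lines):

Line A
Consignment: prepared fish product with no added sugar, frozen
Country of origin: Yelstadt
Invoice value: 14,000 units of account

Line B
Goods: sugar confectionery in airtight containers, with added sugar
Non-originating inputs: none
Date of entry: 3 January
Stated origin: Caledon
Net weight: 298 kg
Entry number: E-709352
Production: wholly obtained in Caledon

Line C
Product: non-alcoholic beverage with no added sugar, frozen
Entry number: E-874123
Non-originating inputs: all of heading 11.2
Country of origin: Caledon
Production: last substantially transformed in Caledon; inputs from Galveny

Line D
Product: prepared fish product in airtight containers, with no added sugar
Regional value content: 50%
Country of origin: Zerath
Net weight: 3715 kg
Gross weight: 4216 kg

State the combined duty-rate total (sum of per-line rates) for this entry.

Line A: prepared fish product → 11.4; frozen → 11.4.1; with no added sugar → 11.4.1.2. Scheduled 4%. No special measure applies. → 4%.
Line B: sugar confectionery → 11.2; in airtight containers → 11.2.1; with added sugar → 11.2.1.1. Scheduled 24%. Caledon agreement on 11.1: 11.2.1.1 not covered; Caledon agreement on 11.2.2: 11.2.1.1 not covered. → 24%.
Line C: non-alcoholic beverage → 11.1; frozen → 11.1.1; with no added sugar → 11.1.1.2. Scheduled 17%. Caledon agreement on 11.1: CTH met → 17% available; Caledon agreement on 11.2.2: 11.1.1.2 not covered; preference 17% not lower than 17% → no reduction. → 17%.
Line D: prepared fish product → 11.4; in airtight containers → 11.4.3; with no added sugar → 11.4.3.2. Scheduled 31%. Zerath agreement on 11.1.2.2: 11.4.3.2 not covered. → 31%.
Sum: 4% + 24% + 17% + 31% = 76%.

76%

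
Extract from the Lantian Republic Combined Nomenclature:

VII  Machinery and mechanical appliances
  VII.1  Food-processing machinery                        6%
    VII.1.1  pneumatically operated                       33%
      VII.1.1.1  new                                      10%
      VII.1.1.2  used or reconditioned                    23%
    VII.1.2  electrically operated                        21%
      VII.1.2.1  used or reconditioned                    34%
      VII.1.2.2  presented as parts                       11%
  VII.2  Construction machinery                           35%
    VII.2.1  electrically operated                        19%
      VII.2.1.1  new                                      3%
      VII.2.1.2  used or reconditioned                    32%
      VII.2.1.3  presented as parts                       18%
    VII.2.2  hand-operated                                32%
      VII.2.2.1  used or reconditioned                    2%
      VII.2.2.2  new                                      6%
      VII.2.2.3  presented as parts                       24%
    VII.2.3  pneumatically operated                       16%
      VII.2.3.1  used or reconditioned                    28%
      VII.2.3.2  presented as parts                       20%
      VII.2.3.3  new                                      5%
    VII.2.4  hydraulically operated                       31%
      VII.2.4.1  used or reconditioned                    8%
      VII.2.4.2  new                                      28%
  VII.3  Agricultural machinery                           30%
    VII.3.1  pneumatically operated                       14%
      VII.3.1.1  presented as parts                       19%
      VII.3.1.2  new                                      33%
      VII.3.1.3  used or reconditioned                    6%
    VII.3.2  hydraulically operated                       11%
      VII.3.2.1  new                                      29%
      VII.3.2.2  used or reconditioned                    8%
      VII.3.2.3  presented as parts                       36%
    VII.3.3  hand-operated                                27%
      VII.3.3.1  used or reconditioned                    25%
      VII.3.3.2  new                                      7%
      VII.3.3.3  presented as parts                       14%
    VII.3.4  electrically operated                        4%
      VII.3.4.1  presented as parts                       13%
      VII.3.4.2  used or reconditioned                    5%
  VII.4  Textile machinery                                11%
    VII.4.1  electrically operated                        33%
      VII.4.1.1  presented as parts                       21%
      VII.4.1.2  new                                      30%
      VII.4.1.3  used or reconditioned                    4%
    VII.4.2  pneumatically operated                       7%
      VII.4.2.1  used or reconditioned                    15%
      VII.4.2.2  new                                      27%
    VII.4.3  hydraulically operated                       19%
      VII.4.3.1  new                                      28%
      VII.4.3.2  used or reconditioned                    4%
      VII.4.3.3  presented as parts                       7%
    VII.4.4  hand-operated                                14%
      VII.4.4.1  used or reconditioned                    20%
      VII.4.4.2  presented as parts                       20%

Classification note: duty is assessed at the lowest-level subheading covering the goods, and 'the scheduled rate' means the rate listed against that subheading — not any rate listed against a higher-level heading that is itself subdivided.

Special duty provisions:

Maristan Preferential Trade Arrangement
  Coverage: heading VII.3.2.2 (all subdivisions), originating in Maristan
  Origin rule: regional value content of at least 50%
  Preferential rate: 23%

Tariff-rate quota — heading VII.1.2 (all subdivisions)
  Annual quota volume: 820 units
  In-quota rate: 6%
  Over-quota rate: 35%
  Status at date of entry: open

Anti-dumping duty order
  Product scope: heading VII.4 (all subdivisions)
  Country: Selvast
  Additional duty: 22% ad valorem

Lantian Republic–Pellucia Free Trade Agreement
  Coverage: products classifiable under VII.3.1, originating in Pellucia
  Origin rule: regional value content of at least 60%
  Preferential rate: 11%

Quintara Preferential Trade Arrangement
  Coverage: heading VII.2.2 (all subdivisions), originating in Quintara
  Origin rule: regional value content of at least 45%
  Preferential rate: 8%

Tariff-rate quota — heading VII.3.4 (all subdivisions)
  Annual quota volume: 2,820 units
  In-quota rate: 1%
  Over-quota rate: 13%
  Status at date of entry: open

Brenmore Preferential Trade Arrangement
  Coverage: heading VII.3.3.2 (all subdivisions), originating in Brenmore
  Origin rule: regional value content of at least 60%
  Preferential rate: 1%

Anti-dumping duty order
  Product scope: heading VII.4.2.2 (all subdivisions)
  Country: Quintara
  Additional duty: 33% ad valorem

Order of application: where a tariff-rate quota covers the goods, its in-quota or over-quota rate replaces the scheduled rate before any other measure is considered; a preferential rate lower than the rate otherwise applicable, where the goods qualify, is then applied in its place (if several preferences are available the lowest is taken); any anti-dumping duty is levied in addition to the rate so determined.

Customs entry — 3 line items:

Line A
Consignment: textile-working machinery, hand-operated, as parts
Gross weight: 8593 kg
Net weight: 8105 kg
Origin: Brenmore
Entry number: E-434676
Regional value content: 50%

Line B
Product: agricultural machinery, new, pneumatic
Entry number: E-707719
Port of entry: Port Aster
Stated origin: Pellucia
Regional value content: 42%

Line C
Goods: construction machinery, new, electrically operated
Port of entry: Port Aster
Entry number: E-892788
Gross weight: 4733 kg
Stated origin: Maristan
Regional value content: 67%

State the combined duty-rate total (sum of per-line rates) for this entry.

Line A: textile-working → VII.4; hand-operated → VII.4.4; as parts → VII.4.4.2. Scheduled 20%. Brenmore agreement on VII.3.3.2: VII.4.4.2 not covered. → 20%.
Line B: agricultural → VII.3; pneumatic → VII.3.1; new → VII.3.1.2. Scheduled 33%. Pellucia agreement on VII.3.1: RVC < 60%. → 33%.
Line C: construction → VII.2; electrically operated → VII.2.1; new → VII.2.1.1. Scheduled 3%. Maristan agreement on VII.3.2.2: VII.2.1.1 not covered. → 3%.
Sum: 20% + 33% + 3% = 56%.

56%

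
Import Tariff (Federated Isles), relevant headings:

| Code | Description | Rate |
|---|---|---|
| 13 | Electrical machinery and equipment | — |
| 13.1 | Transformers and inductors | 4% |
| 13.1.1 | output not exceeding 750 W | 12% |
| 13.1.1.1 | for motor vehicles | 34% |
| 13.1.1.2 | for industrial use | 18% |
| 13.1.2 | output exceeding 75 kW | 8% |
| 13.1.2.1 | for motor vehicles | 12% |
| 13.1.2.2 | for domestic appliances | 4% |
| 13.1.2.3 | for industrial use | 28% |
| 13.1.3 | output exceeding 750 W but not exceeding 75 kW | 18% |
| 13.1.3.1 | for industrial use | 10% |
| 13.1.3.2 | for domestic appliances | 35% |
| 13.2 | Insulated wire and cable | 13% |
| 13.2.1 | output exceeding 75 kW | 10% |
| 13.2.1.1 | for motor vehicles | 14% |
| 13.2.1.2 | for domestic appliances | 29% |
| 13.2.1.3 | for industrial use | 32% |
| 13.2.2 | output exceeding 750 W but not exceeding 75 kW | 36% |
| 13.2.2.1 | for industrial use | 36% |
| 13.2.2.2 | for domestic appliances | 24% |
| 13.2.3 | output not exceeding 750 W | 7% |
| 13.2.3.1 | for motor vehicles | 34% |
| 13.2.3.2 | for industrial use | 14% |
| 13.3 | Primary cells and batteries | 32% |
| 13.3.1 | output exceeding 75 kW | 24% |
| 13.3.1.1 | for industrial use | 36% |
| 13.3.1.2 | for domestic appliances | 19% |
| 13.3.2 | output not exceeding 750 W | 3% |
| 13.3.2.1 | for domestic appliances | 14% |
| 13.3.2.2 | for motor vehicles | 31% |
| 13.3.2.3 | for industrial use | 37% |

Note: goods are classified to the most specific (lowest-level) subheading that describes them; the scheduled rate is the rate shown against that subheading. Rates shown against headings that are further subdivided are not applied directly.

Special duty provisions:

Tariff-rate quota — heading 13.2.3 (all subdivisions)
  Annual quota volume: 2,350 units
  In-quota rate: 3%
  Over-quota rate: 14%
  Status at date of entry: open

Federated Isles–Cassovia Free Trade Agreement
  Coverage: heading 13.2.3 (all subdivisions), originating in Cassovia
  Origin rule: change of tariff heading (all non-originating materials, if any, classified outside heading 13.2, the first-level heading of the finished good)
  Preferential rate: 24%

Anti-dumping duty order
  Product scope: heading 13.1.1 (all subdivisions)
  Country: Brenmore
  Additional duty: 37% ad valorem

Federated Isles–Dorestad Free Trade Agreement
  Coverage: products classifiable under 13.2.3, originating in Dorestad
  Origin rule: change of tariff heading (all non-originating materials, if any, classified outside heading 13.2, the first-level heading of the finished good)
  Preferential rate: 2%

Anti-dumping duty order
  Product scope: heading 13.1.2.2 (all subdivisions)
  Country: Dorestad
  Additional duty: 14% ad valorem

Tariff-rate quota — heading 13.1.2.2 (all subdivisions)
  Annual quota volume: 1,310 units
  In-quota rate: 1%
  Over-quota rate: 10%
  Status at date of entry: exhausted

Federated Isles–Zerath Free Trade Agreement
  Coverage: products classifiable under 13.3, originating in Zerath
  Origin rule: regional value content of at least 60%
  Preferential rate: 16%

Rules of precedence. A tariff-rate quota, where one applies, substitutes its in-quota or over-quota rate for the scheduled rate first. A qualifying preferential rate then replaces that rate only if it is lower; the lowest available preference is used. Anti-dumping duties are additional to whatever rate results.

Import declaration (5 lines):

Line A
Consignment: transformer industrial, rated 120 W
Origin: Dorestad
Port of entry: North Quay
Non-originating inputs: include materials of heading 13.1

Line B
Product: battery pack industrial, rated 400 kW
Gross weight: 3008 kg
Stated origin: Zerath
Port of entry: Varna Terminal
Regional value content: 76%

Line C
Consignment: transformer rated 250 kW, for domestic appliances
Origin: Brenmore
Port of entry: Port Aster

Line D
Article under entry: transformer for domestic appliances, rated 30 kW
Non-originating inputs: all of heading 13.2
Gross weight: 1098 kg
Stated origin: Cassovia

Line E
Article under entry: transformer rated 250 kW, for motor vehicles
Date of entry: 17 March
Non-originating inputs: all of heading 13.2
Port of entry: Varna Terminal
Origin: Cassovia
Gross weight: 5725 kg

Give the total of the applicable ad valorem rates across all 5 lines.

Line A: transformer → 13.1; rated 120 W → 13.1.1; industrial → 13.1.1.2. Scheduled 18%. Dorestad agreement on 13.2.3: 13.1.1.2 not covered. → 18%.
Line B: battery pack → 13.3; rated 400 kW → 13.3.1; industrial → 13.3.1.1. Scheduled 36%. Zerath agreement on 13.3: RVC ≥ 60% → 16% available; preferential 16%. → 16%.
Line C: transformer → 13.1; rated 250 kW → 13.1.2; for domestic appliances → 13.1.2.2. Scheduled 4%. quota on 13.1.2.2 exhausted → over-quota 10%. → 10%.
Line D: transformer → 13.1; rated 30 kW → 13.1.3; for domestic appliances → 13.1.3.2. Scheduled 35%. Cassovia agreement on 13.2.3: 13.1.3.2 not covered. → 35%.
Line E: transformer → 13.1; rated 250 kW → 13.1.2; for motor vehicles → 13.1.2.1. Scheduled 12%. Cassovia agreement on 13.2.3: 13.1.2.1 not covered. → 12%.
Sum: 18% + 16% + 10% + 35% + 12% = 91%.

91%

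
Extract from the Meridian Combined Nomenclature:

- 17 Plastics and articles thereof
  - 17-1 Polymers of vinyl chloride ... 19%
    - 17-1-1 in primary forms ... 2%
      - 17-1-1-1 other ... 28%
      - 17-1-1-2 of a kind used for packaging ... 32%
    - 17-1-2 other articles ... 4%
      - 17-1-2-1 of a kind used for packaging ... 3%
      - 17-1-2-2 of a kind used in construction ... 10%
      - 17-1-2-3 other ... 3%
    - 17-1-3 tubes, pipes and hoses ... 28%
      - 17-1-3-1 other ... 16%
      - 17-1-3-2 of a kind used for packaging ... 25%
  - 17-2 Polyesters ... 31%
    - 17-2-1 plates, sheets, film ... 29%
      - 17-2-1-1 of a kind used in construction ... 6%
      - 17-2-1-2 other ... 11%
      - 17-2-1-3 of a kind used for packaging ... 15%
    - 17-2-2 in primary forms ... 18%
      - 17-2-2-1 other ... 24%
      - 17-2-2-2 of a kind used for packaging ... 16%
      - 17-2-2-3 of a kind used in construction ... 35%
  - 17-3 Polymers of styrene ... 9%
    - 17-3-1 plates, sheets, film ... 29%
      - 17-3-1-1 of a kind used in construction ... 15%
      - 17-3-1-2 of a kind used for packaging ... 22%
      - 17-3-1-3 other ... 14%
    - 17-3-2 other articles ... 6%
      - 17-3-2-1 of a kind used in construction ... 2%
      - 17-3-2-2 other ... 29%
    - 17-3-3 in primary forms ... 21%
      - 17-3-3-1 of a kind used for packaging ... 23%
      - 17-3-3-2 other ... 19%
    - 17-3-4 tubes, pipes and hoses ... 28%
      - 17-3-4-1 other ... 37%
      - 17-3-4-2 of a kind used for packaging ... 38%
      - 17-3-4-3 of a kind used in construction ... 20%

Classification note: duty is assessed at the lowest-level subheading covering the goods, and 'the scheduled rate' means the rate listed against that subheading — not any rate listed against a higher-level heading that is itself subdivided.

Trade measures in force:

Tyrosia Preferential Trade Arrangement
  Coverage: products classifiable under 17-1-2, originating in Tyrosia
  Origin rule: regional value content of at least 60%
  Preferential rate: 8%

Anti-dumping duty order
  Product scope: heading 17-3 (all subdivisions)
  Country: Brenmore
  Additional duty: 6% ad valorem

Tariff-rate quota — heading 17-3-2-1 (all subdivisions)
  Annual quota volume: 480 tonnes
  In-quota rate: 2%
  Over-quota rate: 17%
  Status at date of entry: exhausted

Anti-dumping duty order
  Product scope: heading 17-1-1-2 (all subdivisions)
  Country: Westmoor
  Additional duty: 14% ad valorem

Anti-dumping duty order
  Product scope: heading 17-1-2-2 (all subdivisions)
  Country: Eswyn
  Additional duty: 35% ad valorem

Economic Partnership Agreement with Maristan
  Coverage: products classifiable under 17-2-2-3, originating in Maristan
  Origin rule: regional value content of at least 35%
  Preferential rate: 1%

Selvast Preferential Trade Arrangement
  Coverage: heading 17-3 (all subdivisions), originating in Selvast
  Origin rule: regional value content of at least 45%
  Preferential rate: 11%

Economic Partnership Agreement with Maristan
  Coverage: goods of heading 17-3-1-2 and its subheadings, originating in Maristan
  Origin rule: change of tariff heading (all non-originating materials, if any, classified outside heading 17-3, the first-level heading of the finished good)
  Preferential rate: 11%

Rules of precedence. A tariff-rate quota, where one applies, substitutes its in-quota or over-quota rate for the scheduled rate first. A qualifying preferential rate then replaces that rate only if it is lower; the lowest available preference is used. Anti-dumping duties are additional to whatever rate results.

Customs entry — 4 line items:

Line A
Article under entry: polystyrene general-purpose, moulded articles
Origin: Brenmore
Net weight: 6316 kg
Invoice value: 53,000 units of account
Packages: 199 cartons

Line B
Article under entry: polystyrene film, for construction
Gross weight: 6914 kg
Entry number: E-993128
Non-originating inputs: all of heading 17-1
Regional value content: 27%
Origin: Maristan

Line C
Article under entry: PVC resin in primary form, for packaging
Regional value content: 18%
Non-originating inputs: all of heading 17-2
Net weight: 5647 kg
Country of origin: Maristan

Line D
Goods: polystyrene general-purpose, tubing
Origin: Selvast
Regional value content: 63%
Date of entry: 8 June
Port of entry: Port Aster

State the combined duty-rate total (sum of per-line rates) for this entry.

Line A: polystyrene → 17-3; moulded articles → 17-3-2; general-purpose → 17-3-2-2. Scheduled 29%. anti-dumping (Brenmore, 17-3): +6%; total 29% + 6% = 35%. → 35%.
Line B: polystyrene → 17-3; film → 17-3-1; for construction → 17-3-1-1. Scheduled 15%. Maristan agreement on 17-2-2-3: 17-3-1-1 not covered; Maristan agreement on 17-3-1-2: 17-3-1-1 not covered. → 15%.
Line C: PVC → 17-1; resin in primary form → 17-1-1; for packaging → 17-1-1-2. Scheduled 32%. Maristan agreement on 17-2-2-3: 17-1-1-2 not covered; Maristan agreement on 17-3-1-2: 17-1-1-2 not covered. → 32%.
Line D: polystyrene → 17-3; tubing → 17-3-4; general-purpose → 17-3-4-1. Scheduled 37%. Selvast agreement on 17-3: RVC ≥ 45% → 11% available; preferential 11%. → 11%.
Sum: 35% + 15% + 32% + 11% = 93%.

93%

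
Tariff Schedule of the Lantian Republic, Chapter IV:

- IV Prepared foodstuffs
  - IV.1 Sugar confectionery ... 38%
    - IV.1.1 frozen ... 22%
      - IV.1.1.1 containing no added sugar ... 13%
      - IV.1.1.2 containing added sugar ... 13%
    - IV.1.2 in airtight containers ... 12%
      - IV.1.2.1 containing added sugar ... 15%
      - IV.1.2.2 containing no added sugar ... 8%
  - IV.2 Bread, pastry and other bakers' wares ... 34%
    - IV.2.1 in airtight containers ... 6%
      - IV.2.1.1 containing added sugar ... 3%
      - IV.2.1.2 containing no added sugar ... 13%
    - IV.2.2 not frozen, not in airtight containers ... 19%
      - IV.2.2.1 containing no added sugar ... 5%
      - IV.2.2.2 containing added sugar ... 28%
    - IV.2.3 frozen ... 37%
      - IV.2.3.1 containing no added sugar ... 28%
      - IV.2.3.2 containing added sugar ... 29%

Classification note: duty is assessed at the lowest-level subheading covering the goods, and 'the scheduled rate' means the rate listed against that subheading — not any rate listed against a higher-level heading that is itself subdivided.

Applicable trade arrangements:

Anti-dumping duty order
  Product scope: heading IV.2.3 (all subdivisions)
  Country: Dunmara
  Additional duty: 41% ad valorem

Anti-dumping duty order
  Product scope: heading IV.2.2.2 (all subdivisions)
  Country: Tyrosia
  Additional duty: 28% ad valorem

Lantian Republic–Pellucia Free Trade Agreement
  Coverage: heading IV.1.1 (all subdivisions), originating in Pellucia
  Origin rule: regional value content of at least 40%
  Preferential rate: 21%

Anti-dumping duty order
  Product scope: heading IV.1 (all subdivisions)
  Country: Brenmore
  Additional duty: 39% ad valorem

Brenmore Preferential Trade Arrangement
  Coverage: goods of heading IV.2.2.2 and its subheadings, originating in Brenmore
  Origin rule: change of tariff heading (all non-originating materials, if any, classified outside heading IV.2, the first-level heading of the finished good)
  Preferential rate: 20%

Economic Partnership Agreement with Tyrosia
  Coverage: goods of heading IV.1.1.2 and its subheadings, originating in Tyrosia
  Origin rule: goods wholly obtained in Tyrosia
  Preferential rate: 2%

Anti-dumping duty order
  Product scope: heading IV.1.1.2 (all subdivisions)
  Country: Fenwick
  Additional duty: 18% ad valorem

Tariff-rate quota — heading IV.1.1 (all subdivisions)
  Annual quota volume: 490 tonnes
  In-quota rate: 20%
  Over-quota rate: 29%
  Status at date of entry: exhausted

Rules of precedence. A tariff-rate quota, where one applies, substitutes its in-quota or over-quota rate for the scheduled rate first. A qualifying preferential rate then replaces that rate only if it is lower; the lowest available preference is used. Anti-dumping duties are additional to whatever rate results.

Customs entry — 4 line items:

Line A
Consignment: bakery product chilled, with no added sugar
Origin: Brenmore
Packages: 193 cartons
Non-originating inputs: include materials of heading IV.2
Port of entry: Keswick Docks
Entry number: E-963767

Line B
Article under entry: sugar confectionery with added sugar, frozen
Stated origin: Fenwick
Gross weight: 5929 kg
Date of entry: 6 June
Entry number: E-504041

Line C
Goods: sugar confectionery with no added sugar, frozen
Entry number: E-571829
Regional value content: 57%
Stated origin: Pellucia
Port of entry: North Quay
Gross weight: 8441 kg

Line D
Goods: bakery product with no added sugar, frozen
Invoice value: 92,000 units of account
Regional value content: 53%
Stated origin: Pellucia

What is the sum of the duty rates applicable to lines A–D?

Line A: bakery product → IV.2; chilled → IV.2.2; with no added sugar → IV.2.2.1. Scheduled 5%. Brenmore agreement on IV.2.2.2: IV.2.2.1 not covered. → 5%.
Line B: sugar confectionery → IV.1; frozen → IV.1.1; with added sugar → IV.1.1.2. Scheduled 13%. quota on IV.1.1 exhausted → over-quota 29%; anti-dumping (Fenwick, IV.1.1.2): +18%; total 29% + 18% = 47%. → 47%.
Line C: sugar confectionery → IV.1; frozen → IV.1.1; with no added sugar → IV.1.1.1. Scheduled 13%. quota on IV.1.1 exhausted → over-quota 29%; Pellucia agreement on IV.1.1: RVC ≥ 40% → 21% available; preferential 21%. → 21%.
Line D: bakery product → IV.2; frozen → IV.2.3; with no added sugar → IV.2.3.1. Scheduled 28%. Pellucia agreement on IV.1.1: IV.2.3.1 not covered. → 28%.
Sum: 5% + 47% + 21% + 28% = 101%.

101%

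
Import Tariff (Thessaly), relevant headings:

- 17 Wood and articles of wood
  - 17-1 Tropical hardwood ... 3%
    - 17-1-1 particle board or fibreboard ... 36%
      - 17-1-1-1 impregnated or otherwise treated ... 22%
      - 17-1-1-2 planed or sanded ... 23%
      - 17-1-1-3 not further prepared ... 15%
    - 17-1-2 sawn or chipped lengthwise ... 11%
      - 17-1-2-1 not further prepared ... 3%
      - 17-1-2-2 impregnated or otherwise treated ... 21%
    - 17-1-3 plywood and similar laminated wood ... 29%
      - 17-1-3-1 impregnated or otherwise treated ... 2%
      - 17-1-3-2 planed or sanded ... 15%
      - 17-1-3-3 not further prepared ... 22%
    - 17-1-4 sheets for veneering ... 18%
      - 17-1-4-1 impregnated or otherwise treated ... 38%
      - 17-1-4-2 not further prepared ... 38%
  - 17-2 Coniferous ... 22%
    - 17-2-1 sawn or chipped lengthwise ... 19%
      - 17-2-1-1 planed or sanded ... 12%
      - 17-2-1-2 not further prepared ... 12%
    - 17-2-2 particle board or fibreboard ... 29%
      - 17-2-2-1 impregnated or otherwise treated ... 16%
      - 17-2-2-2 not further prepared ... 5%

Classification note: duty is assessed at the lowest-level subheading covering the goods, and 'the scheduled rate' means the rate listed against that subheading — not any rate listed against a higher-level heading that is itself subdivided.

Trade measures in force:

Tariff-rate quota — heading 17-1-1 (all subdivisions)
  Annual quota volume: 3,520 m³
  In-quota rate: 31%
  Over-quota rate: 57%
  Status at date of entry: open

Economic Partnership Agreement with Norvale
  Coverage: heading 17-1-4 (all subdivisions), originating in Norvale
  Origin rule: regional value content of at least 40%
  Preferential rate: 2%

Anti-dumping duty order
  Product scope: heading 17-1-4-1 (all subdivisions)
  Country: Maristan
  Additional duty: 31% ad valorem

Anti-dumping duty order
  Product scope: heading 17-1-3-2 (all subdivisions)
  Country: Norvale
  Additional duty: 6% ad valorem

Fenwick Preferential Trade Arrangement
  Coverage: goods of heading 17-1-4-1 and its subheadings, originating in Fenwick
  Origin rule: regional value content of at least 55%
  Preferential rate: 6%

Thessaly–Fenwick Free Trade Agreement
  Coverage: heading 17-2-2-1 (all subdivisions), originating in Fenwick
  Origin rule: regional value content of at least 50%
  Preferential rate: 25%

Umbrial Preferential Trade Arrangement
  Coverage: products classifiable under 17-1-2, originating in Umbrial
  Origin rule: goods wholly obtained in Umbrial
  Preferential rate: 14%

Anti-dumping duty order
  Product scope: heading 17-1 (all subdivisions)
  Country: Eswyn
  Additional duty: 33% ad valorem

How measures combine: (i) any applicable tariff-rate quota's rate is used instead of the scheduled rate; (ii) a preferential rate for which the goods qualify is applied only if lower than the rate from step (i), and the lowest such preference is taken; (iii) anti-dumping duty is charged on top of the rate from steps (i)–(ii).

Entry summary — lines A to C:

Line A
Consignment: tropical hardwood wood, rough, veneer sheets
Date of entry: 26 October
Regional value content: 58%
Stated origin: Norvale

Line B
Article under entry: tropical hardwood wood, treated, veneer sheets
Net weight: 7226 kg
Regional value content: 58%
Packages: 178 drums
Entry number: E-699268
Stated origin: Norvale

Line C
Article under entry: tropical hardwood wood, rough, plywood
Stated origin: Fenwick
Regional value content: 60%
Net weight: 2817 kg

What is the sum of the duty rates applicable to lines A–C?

Line A: tropical hardwood → 17-1; veneer sheets → 17-1-4; rough → 17-1-4-2. Scheduled 38%. Norvale agreement on 17-1-4: RVC ≥ 40% → 2% available; preferential 2%. → 2%.
Line B: tropical hardwood → 17-1; veneer sheets → 17-1-4; treated → 17-1-4-1. Scheduled 38%. Norvale agreement on 17-1-4: RVC ≥ 40% → 2% available; preferential 2%. → 2%.
Line C: tropical hardwood → 17-1; plywood → 17-1-3; rough → 17-1-3-3. Scheduled 22%. Fenwick agreement on 17-1-4-1: 17-1-3-3 not covered; Fenwick agreement on 17-2-2-1: 17-1-3-3 not covered. → 22%.
Sum: 2% + 2% + 22% = 26%.

26%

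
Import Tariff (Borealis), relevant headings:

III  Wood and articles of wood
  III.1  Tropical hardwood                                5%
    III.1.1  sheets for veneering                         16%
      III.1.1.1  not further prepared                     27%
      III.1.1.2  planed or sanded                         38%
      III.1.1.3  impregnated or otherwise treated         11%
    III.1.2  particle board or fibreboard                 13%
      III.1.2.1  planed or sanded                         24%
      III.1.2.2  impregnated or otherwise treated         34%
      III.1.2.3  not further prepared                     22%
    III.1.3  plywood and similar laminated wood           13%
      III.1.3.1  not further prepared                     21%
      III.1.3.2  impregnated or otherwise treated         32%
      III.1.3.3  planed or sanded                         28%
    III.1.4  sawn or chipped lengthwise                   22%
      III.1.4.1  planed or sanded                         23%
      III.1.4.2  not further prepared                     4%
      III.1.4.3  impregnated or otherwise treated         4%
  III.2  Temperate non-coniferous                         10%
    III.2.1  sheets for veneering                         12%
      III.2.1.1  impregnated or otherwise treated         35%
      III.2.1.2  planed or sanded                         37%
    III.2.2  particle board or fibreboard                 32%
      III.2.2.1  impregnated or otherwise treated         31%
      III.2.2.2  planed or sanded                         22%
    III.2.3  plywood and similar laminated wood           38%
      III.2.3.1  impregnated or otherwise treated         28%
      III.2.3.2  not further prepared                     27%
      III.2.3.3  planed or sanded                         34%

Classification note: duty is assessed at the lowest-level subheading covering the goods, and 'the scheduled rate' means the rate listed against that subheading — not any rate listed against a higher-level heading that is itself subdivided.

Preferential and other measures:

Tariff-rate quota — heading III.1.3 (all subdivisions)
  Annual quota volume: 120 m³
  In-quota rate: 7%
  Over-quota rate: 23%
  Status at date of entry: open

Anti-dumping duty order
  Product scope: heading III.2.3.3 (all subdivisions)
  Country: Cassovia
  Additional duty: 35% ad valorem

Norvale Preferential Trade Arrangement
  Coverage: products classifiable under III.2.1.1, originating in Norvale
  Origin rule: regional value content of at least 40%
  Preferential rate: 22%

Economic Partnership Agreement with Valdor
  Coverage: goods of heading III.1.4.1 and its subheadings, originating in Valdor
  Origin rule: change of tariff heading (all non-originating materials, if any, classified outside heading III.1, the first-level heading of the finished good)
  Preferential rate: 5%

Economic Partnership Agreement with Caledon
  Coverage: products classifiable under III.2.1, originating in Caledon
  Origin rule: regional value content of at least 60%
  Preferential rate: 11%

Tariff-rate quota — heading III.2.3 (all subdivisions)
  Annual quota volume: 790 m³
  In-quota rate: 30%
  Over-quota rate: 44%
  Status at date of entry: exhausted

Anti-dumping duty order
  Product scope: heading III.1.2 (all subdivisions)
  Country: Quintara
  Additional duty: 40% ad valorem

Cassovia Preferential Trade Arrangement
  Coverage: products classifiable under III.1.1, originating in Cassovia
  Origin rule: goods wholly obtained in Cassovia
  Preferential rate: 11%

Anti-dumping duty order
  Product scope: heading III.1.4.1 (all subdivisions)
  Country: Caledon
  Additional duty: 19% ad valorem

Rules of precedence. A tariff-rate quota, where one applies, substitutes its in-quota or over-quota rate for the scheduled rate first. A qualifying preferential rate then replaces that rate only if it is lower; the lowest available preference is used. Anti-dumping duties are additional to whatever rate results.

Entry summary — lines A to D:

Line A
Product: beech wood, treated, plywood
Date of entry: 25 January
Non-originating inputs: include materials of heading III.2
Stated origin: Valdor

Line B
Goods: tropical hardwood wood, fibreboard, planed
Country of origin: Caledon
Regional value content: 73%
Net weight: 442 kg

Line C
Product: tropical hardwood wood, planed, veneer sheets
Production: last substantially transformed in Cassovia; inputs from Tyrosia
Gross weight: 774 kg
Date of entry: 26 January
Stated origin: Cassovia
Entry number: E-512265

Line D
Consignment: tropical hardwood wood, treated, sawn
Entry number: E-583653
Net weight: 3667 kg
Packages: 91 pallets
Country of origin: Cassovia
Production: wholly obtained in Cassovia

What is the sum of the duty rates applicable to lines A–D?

Line A: beech → III.2; plywood → III.2.3; treated → III.2.3.1. Scheduled 28%. quota on III.2.3 exhausted → over-quota 44%; Valdor agreement on III.1.4.1: III.2.3.1 not covered. → 44%.
Line B: tropical hardwood → III.1; fibreboard → III.1.2; planed → III.1.2.1. Scheduled 24%. Caledon agreement on III.2.1: III.1.2.1 not covered. → 24%.
Line C: tropical hardwood → III.1; veneer sheets → III.1.1; planed → III.1.1.2. Scheduled 38%. Cassovia agreement on III.1.1: not wholly obtained. → 38%.
Line D: tropical hardwood → III.1; sawn → III.1.4; treated → III.1.4.3. Scheduled 4%. Cassovia agreement on III.1.1: III.1.4.3 not covered. → 4%.
Sum: 44% + 24% + 38% + 4% = 110%.

110%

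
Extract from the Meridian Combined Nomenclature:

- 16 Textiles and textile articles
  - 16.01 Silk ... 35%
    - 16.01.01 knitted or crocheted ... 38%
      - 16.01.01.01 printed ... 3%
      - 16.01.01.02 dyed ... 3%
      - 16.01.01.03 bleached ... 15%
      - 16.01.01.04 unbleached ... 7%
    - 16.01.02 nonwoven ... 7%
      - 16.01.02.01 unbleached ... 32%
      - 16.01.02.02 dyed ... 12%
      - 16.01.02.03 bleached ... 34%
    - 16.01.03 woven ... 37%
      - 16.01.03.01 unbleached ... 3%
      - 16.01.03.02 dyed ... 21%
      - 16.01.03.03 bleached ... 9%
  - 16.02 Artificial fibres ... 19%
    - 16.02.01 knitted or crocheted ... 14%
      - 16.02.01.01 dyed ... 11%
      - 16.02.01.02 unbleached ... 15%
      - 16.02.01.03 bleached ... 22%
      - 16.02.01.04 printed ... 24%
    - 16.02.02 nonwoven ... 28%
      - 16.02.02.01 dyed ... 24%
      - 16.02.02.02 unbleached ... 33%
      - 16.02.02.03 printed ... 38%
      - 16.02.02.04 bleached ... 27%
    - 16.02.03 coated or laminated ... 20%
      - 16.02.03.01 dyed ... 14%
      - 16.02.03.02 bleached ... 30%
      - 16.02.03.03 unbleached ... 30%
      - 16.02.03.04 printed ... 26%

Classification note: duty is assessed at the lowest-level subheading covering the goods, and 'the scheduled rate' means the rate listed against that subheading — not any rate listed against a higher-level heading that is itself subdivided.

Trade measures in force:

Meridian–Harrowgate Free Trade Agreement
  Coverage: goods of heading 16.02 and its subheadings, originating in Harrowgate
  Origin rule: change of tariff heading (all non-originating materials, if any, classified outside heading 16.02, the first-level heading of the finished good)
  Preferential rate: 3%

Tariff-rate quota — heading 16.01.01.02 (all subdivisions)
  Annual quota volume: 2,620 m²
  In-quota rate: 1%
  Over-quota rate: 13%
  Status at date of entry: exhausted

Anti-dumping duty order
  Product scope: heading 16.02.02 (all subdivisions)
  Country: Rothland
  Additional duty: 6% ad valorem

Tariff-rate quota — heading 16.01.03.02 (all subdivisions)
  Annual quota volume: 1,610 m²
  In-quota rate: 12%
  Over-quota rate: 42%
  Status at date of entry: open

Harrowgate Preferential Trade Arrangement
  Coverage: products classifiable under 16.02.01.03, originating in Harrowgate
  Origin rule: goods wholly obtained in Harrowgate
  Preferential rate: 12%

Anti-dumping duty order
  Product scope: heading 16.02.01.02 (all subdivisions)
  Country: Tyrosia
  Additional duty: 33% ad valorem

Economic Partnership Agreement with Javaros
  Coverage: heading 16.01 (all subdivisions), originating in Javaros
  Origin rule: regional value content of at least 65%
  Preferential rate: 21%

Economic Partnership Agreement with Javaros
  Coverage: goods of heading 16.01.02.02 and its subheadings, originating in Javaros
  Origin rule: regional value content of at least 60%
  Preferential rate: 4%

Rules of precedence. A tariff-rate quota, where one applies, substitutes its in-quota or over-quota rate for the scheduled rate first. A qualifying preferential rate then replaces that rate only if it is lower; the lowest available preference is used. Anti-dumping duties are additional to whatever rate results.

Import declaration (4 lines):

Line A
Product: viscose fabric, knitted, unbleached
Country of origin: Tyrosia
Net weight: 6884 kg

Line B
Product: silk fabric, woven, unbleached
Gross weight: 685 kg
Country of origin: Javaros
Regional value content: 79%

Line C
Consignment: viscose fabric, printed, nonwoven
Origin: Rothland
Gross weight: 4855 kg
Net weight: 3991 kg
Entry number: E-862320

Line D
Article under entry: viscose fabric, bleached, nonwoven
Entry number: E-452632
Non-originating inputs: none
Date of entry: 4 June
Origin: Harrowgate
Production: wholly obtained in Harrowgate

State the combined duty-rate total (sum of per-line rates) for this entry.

98%

Line A: viscose → 16.02; knitted → 16.02.01; unbleached → 16.02.01.02. Scheduled 15%. anti-dumping (Tyrosia, 16.02.01.02): +33%; total 15% + 33% = 48%. → 48%.
Line B: silk → 16.01; woven → 16.01.03; unbleached → 16.01.03.01. Scheduled 3%. Javaros agreement on 16.01: RVC ≥ 65% → 21% available; Javaros agreement on 16.01.02.02: 16.01.03.01 not covered; preference 21% not lower than 3% → no reduction. → 3%.
Line C: viscose → 16.02; nonwoven → 16.02.02; printed → 16.02.02.03. Scheduled 38%. anti-dumping (Rothland, 16.02.02): +6%; total 38% + 6% = 44%. → 44%.
Line D: viscose → 16.02; nonwoven → 16.02.02; bleached → 16.02.02.04. Scheduled 27%. Harrowgate agreement on 16.02: CTH met → 3% available; Harrowgate agreement on 16.02.01.03: 16.02.02.04 not covered; preferential 3%. → 3%.
Sum: 48% + 3% + 44% + 3% = 98%.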